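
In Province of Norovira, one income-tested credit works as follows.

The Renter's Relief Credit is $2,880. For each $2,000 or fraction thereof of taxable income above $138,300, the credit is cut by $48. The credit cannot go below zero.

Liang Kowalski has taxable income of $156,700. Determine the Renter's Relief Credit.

Renter's Relief Credit: income exceeds $138,300 by $18,400, which is 10 full-or-partial $2,000 increments; reduction = 10 × $48 = $480, leaving $2,400.

$2,400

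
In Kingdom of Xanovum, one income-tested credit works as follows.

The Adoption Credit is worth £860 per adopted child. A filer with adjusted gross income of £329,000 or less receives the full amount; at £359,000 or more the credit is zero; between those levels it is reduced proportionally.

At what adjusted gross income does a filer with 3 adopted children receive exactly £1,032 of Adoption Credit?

£347,000

Full credit = 3 × £860 = £2,580.
£1,032 is 1,032/2,580 of the full £2,580, so 1,548/2,580 of the £30,000 range has been used: income = £329,000 + £30,000 × 1,548/2,580 = £347,000.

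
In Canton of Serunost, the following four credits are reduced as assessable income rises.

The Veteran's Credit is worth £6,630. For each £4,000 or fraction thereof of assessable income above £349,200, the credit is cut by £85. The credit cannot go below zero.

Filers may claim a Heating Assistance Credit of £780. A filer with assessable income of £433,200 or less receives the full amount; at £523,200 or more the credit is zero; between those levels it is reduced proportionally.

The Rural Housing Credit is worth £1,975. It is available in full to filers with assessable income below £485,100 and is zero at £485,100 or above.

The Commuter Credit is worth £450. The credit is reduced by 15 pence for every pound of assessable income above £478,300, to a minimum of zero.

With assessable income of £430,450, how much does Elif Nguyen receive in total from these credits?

£8,050

Veteran's Credit: income exceeds £349,200 by £81,250, which is 21 full-or-partial £4,000 increments; reduction = 21 × £85 = £1,785, leaving £4,845.
Heating Assistance Credit: £430,450 is at or below the £433,200 threshold, so the full £780 applies.
Rural Housing Credit: £430,450 is below the £485,100 cutoff, so the full £1,975 applies.
Commuter Credit: £430,450 is at or below the £478,300 threshold, so the full £450 applies.
Total: £4,845 + £780 + £1,975 + £450 = £8,050.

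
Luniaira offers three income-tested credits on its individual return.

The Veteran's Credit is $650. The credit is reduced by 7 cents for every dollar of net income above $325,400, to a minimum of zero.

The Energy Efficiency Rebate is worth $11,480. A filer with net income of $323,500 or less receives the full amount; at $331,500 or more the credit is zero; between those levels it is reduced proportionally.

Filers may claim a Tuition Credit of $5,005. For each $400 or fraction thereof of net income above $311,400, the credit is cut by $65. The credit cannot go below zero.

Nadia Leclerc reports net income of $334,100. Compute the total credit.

Veteran's Credit: 7% of the $8,700 excess over $325,400 is $609; credit = $650 − $609 = $41.
Energy Efficiency Rebate: $334,100 is at or above $331,500, so the credit is $0.
Tuition Credit: income exceeds $311,400 by $22,700, which is 57 full-or-partial $400 increments; reduction = 57 × $65 = $3,705, leaving $1,300.
Total: $41 + $0 + $1,300 = $1,341.

$1,341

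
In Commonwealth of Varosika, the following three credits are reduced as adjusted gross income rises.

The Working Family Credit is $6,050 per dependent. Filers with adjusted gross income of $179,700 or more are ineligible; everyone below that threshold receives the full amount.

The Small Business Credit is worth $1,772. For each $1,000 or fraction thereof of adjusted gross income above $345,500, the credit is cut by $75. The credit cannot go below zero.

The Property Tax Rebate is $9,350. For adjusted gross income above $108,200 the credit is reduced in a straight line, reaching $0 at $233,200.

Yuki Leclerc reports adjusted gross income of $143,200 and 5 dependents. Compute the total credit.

Working Family Credit: base = 5 × $6,050 = $30,250. $143,200 is below the $179,700 cutoff, so the full $30,250 applies.
Small Business Credit: $143,200 is at or below the $345,500 threshold, so the full $1,772 applies.
Property Tax Rebate: $143,200 is $35,000 into a $125,000 phase-out range, leaving 90,000/125,000 of the credit: $9,350 × 90,000/125,000 = $6,732.
Total: $30,250 + $1,772 + $6,732 = $38,754.

$38,754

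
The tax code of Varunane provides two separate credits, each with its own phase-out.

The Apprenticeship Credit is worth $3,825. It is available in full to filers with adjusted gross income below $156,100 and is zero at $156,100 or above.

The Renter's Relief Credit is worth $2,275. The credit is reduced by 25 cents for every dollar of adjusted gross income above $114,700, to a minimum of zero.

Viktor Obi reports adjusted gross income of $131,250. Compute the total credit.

Apprenticeship Credit: $131,250 is below the $156,100 cutoff, so the full $3,825 applies.
Renter's Relief Credit: 25% of the $16,550 excess over $114,700 is $4,137.50 ≥ base, so the credit is $0.
Total: $3,825 + $0 = $3,825.

$3,825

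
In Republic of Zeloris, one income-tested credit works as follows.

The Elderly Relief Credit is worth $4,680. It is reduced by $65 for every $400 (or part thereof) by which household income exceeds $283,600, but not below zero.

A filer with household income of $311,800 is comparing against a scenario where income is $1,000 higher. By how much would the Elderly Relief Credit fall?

At $311,800 — income exceeds $283,600 by $28,200, which is 71 full-or-partial $400 increments; reduction = 71 × $65 = $4,615, leaving $65.
At $312,800 — income exceeds $283,600 by $29,200 → 73 increments × $65 = $4,745 ≥ base, so the credit is $0.
Lost: $65 − $0 = $65.

$65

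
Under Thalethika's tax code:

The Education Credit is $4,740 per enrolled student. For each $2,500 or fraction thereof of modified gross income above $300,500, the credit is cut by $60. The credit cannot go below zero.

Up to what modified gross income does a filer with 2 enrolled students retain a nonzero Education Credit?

Full credit = 2 × $4,740 = $9,480.
After 157 increments the reduction is 157 × $60 = $9,420, leaving $60; one more increment wipes it out. Increment 157 ends at excess 157 × $2,500 = $392,500, so the highest qualifying income is $300,500 + $392,500 = $693,000.

$693,000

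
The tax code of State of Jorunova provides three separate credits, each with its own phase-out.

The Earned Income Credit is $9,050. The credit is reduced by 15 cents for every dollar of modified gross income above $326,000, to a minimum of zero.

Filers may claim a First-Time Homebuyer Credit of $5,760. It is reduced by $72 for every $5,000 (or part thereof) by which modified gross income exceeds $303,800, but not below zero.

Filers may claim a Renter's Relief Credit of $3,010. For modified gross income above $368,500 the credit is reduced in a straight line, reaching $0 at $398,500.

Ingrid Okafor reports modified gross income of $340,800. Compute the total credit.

Earned Income Credit: 15% of the $14,800 excess over $326,000 is $2,220; credit = $9,050 − $2,220 = $6,830.
First-Time Homebuyer Credit: income exceeds $303,800 by $37,000, which is 8 full-or-partial $5,000 increments; reduction = 8 × $72 = $576, leaving $5,184.
Renter's Relief Credit: $340,800 is at or below the $368,500 threshold, so the full $3,010 applies.
Total: $6,830 + $5,184 + $3,010 = $15,024.

$15,024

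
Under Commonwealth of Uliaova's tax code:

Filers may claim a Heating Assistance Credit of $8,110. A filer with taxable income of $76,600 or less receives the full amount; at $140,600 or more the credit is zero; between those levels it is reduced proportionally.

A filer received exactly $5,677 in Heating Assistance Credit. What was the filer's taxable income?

$5,677 is 5,677/8,110 of the full $8,110, so 2,433/8,110 of the $64,000 range has been used: income = $76,600 + $64,000 × 2,433/8,110 = $95,800.

$95,800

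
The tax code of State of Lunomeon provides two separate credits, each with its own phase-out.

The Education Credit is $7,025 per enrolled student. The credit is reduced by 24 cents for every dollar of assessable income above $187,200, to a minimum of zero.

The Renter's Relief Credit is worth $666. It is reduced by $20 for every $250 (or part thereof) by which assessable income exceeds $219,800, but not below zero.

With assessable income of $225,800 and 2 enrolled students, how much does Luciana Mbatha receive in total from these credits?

$4,972

Education Credit: base = 2 × $7,025 = $14,050. 24% of the $38,600 excess over $187,200 is $9,264; credit = $14,050 − $9,264 = $4,786.
Renter's Relief Credit: income exceeds $219,800 by $6,000, which is 24 full-or-partial $250 increments; reduction = 24 × $20 = $480, leaving $186.
Total: $4,786 + $186 = $4,972.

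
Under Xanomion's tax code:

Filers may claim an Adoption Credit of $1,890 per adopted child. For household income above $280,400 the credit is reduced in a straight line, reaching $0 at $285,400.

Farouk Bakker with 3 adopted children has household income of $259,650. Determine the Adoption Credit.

$5,670

Adoption Credit: base = 3 × $1,890 = $5,670. $259,650 is at or below the $280,400 threshold, so the full $5,670 applies.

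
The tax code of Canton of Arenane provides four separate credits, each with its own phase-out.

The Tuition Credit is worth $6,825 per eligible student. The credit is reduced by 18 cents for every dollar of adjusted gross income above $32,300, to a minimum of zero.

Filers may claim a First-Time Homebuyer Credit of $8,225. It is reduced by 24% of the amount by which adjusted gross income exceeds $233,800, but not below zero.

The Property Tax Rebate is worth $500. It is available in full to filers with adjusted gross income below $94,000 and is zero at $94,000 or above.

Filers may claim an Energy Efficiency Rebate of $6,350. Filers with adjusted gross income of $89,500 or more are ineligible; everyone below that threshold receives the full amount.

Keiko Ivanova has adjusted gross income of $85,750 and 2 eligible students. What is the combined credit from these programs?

$19,104

Tuition Credit: base = 2 × $6,825 = $13,650. 18% of the $53,450 excess over $32,300 is $9,621; credit = $13,650 − $9,621 = $4,029.
First-Time Homebuyer Credit: $85,750 is at or below the $233,800 threshold, so the full $8,225 applies.
Property Tax Rebate: $85,750 is below the $94,000 cutoff, so the full $500 applies.
Energy Efficiency Rebate: $85,750 is below the $89,500 cutoff, so the full $6,350 applies.
Total: $4,029 + $8,225 + $500 + $6,350 = $19,104.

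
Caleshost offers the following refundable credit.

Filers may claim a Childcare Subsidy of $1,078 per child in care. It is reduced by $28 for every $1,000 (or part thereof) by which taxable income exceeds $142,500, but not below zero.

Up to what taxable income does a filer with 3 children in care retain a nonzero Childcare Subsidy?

Full credit = 3 × $1,078 = $3,234.
After 115 increments the reduction is 115 × $28 = $3,220, leaving $14; one more increment wipes it out. Increment 115 ends at excess 115 × $1,000 = $115,000, so the highest qualifying income is $142,500 + $115,000 = $257,500.

$257,500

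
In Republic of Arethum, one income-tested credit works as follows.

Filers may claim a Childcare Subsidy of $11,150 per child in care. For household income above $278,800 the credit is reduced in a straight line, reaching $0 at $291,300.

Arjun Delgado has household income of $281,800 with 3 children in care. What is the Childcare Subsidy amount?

Childcare Subsidy: base = 3 × $11,150 = $33,450. $281,800 is $3,000 into a $12,500 phase-out range, leaving 9,500/12,500 of the credit: $33,450 × 9,500/12,500 = $25,422.

$25,422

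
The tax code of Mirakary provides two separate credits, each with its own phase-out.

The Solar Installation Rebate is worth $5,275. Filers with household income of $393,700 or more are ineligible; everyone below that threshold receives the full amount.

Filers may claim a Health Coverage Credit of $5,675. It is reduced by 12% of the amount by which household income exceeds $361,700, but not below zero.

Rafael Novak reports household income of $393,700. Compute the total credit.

$1,835

Solar Installation Rebate: $393,700 meets or exceeds the $393,700 cutoff, so the credit is $0.
Health Coverage Credit: 12% of the $32,000 excess over $361,700 is $3,840; credit = $5,675 − $3,840 = $1,835.
Total: $0 + $1,835 = $1,835.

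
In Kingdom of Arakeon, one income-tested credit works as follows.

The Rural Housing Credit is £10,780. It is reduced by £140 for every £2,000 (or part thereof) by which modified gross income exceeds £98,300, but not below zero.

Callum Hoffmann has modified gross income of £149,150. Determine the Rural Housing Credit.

Rural Housing Credit: income exceeds £98,300 by £50,850, which is 26 full-or-partial £2,000 increments; reduction = 26 × £140 = £3,640, leaving £7,140.

£7,140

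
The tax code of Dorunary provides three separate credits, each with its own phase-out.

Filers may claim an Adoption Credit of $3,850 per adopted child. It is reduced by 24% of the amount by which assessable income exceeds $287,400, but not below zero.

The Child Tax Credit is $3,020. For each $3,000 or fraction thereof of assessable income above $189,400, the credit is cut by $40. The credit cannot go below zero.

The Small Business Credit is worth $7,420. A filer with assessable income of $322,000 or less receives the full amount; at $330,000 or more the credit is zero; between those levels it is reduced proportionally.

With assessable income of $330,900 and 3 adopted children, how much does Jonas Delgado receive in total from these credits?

Adoption Credit: base = 3 × $3,850 = $11,550. 24% of the $43,500 excess over $287,400 is $10,440; credit = $11,550 − $10,440 = $1,110.
Child Tax Credit: income exceeds $189,400 by $141,500, which is 48 full-or-partial $3,000 increments; reduction = 48 × $40 = $1,920, leaving $1,100.
Small Business Credit: $330,900 is at or above $330,000, so the credit is $0.
Total: $1,110 + $1,100 + $0 = $2,210.

$2,210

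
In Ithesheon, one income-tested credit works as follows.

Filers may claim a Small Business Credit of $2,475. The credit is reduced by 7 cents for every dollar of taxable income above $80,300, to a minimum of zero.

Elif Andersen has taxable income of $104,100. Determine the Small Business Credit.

Small Business Credit: 7% of the $23,800 excess over $80,300 is $1,666; credit = $2,475 − $1,666 = $809.

$809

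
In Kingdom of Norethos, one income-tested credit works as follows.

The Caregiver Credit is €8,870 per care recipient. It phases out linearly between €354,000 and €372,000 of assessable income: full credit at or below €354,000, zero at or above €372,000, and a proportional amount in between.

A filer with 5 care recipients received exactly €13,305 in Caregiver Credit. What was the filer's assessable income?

€366,600

Full credit = 5 × €8,870 = €44,350.
€13,305 is 13,305/44,350 of the full €44,350, so 31,045/44,350 of the €18,000 range has been used: income = €354,000 + €18,000 × 31,045/44,350 = €366,600.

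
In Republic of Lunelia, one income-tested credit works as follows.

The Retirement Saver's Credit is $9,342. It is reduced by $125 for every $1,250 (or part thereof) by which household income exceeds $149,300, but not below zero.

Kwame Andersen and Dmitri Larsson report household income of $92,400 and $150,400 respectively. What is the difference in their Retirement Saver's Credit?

$125

Kwame ($92,400): Retirement Saver's Credit: $92,400 is at or below the $149,300 threshold, so the full $9,342 applies.
Dmitri ($150,400): Retirement Saver's Credit: income exceeds $149,300 by $1,100, which is 1 full-or-partial $1,250 increment; reduction = 1 × $125 = $125, leaving $9,217.
Difference: |$9,342 − $9,217| = $125.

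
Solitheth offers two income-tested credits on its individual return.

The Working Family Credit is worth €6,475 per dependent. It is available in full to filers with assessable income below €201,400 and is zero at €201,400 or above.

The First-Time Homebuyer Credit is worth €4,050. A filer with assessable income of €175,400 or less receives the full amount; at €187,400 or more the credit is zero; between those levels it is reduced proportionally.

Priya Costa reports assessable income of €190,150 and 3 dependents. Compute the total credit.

€19,425

Working Family Credit: base = 3 × €6,475 = €19,425. €190,150 is below the €201,400 cutoff, so the full €19,425 applies.
First-Time Homebuyer Credit: €190,150 is at or above €187,400, so the credit is €0.
Total: €19,425 + €0 = €19,425.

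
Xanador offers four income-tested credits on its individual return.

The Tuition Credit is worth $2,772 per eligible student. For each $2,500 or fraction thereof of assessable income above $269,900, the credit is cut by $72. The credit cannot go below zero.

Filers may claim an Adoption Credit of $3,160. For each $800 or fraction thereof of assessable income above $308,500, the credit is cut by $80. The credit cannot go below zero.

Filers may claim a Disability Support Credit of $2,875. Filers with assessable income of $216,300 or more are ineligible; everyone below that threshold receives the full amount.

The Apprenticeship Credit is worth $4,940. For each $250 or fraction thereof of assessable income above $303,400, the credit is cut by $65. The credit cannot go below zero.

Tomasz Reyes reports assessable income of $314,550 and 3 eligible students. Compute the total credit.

$11,555

Tuition Credit: base = 3 × $2,772 = $8,316. income exceeds $269,900 by $44,650, which is 18 full-or-partial $2,500 increments; reduction = 18 × $72 = $1,296, leaving $7,020.
Adoption Credit: income exceeds $308,500 by $6,050, which is 8 full-or-partial $800 increments; reduction = 8 × $80 = $640, leaving $2,520.
Disability Support Credit: $314,550 meets or exceeds the $216,300 cutoff, so the credit is $0.
Apprenticeship Credit: income exceeds $303,400 by $11,150, which is 45 full-or-partial $250 increments; reduction = 45 × $65 = $2,925, leaving $2,015.
Total: $7,020 + $2,520 + $0 + $2,015 = $11,555.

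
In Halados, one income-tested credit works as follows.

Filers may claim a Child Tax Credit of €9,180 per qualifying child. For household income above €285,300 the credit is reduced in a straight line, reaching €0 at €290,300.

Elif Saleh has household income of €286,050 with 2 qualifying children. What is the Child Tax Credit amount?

€15,606

Child Tax Credit: base = 2 × €9,180 = €18,360. €286,050 is €750 into a €5,000 phase-out range, leaving 4,250/5,000 of the credit: €18,360 × 4,250/5,000 = €15,606.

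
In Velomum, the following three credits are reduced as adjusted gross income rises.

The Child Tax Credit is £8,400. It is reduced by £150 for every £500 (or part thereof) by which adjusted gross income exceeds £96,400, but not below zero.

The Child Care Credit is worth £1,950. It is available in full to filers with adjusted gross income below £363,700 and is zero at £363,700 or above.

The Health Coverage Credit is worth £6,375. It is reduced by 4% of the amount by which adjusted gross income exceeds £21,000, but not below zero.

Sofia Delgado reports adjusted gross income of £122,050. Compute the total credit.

£4,883

Child Tax Credit: income exceeds £96,400 by £25,650, which is 52 full-or-partial £500 increments; reduction = 52 × £150 = £7,800, leaving £600.
Child Care Credit: £122,050 is below the £363,700 cutoff, so the full £1,950 applies.
Health Coverage Credit: 4% of the £101,050 excess over £21,000 is £4,042; credit = £6,375 − £4,042 = £2,333.
Total: £600 + £1,950 + £2,333 = £4,883.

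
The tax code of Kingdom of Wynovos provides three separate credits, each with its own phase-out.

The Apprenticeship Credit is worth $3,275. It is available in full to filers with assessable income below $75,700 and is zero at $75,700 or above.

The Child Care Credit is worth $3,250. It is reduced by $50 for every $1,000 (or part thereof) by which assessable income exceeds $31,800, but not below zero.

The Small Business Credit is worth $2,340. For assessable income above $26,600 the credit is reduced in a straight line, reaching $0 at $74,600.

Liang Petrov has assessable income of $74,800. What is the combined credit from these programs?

Apprenticeship Credit: $74,800 is below the $75,700 cutoff, so the full $3,275 applies.
Child Care Credit: income exceeds $31,800 by $43,000, which is 43 full-or-partial $1,000 increments; reduction = 43 × $50 = $2,150, leaving $1,100.
Small Business Credit: $74,800 is at or above $74,600, so the credit is $0.
Total: $3,275 + $1,100 + $0 = $4,375.

$4,375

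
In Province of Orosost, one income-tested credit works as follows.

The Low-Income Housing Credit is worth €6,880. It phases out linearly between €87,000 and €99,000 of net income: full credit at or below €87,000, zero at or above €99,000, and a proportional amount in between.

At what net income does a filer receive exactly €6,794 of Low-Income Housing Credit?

€87,150

€6,794 is 6,794/6,880 of the full €6,880, so 86/6,880 of the €12,000 range has been used: income = €87,000 + €12,000 × 86/6,880 = €87,150.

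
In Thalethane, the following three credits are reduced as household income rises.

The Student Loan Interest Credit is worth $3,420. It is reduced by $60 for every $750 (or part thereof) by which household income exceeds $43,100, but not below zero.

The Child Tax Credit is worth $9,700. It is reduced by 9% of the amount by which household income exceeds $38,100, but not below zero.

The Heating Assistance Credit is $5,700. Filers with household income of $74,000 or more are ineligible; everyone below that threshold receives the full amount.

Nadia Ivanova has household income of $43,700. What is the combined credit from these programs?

$18,256

Student Loan Interest Credit: income exceeds $43,100 by $600, which is 1 full-or-partial $750 increment; reduction = 1 × $60 = $60, leaving $3,360.
Child Tax Credit: 9% of the $5,600 excess over $38,100 is $504; credit = $9,700 − $504 = $9,196.
Heating Assistance Credit: $43,700 is below the $74,000 cutoff, so the full $5,700 applies.
Total: $3,360 + $9,196 + $5,700 = $18,256.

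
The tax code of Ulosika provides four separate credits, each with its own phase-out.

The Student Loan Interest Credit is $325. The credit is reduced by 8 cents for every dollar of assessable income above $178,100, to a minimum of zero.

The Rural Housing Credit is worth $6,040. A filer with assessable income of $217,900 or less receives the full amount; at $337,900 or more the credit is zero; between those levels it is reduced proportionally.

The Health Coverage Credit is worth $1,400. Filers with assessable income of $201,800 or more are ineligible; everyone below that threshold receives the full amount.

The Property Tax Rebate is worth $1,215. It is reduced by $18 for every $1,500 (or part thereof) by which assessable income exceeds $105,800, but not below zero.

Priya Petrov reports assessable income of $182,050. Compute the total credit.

$7,746

Student Loan Interest Credit: 8% of the $3,950 excess over $178,100 is $316; credit = $325 − $316 = $9.
Rural Housing Credit: $182,050 is at or below the $217,900 threshold, so the full $6,040 applies.
Health Coverage Credit: $182,050 is below the $201,800 cutoff, so the full $1,400 applies.
Property Tax Rebate: income exceeds $105,800 by $76,250, which is 51 full-or-partial $1,500 increments; reduction = 51 × $18 = $918, leaving $297.
Total: $9 + $6,040 + $1,400 + $297 = $7,746.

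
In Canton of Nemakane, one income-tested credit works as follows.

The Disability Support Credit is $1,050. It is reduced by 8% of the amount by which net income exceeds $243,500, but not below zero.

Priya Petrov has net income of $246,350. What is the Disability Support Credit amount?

$822

Disability Support Credit: 8% of the $2,850 excess over $243,500 is $228; credit = $1,050 − $228 = $822.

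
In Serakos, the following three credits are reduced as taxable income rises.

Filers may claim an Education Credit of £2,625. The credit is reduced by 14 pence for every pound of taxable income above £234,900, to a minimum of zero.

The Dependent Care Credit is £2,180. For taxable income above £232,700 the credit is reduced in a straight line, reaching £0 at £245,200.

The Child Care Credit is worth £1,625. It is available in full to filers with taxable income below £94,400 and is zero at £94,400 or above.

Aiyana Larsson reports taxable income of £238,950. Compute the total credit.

Education Credit: 14% of the £4,050 excess over £234,900 is £567; credit = £2,625 − £567 = £2,058.
Dependent Care Credit: £238,950 is £6,250 into a £12,500 phase-out range, leaving 6,250/12,500 of the credit: £2,180 × 6,250/12,500 = £1,090.
Child Care Credit: £238,950 meets or exceeds the £94,400 cutoff, so the credit is £0.
Total: £2,058 + £1,090 + £0 = £3,148.

£3,148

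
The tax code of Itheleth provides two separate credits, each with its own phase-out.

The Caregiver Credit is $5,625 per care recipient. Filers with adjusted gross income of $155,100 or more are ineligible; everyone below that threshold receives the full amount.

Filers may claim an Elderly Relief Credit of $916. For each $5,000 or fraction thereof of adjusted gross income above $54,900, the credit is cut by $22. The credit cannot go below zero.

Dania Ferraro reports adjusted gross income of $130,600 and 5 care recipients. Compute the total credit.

$28,689

Caregiver Credit: base = 5 × $5,625 = $28,125. $130,600 is below the $155,100 cutoff, so the full $28,125 applies.
Elderly Relief Credit: income exceeds $54,900 by $75,700, which is 16 full-or-partial $5,000 increments; reduction = 16 × $22 = $352, leaving $564.
Total: $28,125 + $564 = $28,689.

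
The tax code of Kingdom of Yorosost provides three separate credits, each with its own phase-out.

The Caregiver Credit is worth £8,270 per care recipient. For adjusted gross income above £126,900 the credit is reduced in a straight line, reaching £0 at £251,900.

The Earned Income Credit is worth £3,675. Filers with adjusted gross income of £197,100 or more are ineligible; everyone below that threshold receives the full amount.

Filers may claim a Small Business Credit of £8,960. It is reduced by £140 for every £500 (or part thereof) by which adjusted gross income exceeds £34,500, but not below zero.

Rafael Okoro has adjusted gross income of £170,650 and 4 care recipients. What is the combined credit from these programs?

£25,177

Caregiver Credit: base = 4 × £8,270 = £33,080. £170,650 is £43,750 into a £125,000 phase-out range, leaving 81,250/125,000 of the credit: £33,080 × 81,250/125,000 = £21,502.
Earned Income Credit: £170,650 is below the £197,100 cutoff, so the full £3,675 applies.
Small Business Credit: income exceeds £34,500 by £136,150 → 273 increments × £140 = £38,220 ≥ base, so the credit is £0.
Total: £21,502 + £3,675 + £0 = £25,177.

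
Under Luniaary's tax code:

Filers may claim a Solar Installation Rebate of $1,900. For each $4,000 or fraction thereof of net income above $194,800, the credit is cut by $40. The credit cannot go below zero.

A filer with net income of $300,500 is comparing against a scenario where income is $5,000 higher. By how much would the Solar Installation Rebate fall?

At $300,500 — income exceeds $194,800 by $105,700, which is 27 full-or-partial $4,000 increments; reduction = 27 × $40 = $1,080, leaving $820.
At $305,500 — income exceeds $194,800 by $110,700, which is 28 full-or-partial $4,000 increments; reduction = 28 × $40 = $1,120, leaving $780.
Lost: $820 − $780 = $40.

$40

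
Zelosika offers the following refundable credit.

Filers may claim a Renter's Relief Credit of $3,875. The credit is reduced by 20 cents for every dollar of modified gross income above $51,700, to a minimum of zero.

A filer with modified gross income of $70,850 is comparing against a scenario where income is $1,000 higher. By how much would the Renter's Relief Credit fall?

$45

At $70,850 — 20% of the $19,150 excess over $51,700 is $3,830; credit = $3,875 − $3,830 = $45.
At $71,850 — 20% of the $20,150 excess over $51,700 is $4,030 ≥ base, so the credit is $0.
Lost: $45 − $0 = $45.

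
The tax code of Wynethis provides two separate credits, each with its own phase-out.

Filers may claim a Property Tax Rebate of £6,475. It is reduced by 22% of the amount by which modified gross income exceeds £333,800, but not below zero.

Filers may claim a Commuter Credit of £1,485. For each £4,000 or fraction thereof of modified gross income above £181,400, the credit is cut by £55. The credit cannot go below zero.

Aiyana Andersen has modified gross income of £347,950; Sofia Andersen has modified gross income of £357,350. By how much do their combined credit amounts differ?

Aiyana (£347,950): Property Tax Rebate: 22% of the £14,150 excess over £333,800 is £3,113; credit = £6,475 − £3,113 = £3,362. Commuter Credit: income exceeds £181,400 by £166,550 → 42 increments × £55 = £2,310 ≥ base, so the credit is £0. total £3,362 + £0 = £3,362
Sofia (£357,350): Property Tax Rebate: 22% of the £23,550 excess over £333,800 is £5,181; credit = £6,475 − £5,181 = £1,294. Commuter Credit: income exceeds £181,400 by £175,950 → 44 increments × £55 = £2,420 ≥ base, so the credit is £0. total £1,294 + £0 = £1,294
Difference: |£3,362 − £1,294| = £2,068.

£2,068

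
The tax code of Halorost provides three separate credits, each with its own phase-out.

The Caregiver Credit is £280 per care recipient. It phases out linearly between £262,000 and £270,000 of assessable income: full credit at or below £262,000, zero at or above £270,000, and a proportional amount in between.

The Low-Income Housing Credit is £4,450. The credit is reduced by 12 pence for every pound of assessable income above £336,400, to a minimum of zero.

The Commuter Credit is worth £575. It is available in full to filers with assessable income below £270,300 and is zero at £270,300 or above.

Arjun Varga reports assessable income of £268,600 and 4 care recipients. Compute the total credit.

Caregiver Credit: base = 4 × £280 = £1,120. £268,600 is £6,600 into a £8,000 phase-out range, leaving 1,400/8,000 of the credit: £1,120 × 1,400/8,000 = £196.
Low-Income Housing Credit: £268,600 is at or below the £336,400 threshold, so the full £4,450 applies.
Commuter Credit: £268,600 is below the £270,300 cutoff, so the full £575 applies.
Total: £196 + £4,450 + £575 = £5,221.

£5,221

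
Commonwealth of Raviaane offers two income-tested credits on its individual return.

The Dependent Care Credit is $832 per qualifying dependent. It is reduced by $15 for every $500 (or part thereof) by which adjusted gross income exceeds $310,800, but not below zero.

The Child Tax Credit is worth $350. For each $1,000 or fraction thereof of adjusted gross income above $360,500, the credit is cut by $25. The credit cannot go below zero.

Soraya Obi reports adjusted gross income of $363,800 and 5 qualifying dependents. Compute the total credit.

$2,820

Dependent Care Credit: base = 5 × $832 = $4,160. income exceeds $310,800 by $53,000, which is 106 full-or-partial $500 increments; reduction = 106 × $15 = $1,590, leaving $2,570.
Child Tax Credit: income exceeds $360,500 by $3,300, which is 4 full-or-partial $1,000 increments; reduction = 4 × $25 = $100, leaving $250.
Total: $2,570 + $250 = $2,820.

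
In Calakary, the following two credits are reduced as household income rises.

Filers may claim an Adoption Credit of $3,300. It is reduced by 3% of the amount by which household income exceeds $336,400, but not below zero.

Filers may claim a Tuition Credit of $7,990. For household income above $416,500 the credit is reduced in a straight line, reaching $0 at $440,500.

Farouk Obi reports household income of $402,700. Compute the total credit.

Adoption Credit: 3% of the $66,300 excess over $336,400 is $1,989; credit = $3,300 − $1,989 = $1,311.
Tuition Credit: $402,700 is at or below the $416,500 threshold, so the full $7,990 applies.
Total: $1,311 + $7,990 = $9,301.

$9,301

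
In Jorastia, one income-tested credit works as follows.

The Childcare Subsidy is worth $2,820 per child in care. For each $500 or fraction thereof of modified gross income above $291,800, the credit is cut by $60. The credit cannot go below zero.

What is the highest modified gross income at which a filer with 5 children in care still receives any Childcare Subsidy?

Full credit = 5 × $2,820 = $14,100.
After 234 increments the reduction is 234 × $60 = $14,040, leaving $60; one more increment wipes it out. Increment 234 ends at excess 234 × $500 = $117,000, so the highest qualifying income is $291,800 + $117,000 = $408,800.

$408,800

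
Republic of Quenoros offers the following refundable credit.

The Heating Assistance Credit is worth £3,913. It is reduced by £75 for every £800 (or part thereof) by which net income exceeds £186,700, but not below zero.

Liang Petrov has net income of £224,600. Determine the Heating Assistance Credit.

Heating Assistance Credit: income exceeds £186,700 by £37,900, which is 48 full-or-partial £800 increments; reduction = 48 × £75 = £3,600, leaving £313.

£313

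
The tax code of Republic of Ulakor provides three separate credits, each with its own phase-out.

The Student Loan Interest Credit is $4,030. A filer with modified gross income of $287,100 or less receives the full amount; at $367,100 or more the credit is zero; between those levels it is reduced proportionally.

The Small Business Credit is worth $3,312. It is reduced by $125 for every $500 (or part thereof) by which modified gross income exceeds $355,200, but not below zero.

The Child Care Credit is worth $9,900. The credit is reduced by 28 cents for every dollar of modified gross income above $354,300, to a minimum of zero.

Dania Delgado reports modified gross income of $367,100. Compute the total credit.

Student Loan Interest Credit: $367,100 is at or above $367,100, so the credit is $0.
Small Business Credit: income exceeds $355,200 by $11,900, which is 24 full-or-partial $500 increments; reduction = 24 × $125 = $3,000, leaving $312.
Child Care Credit: 28% of the $12,800 excess over $354,300 is $3,584; credit = $9,900 − $3,584 = $6,316.
Total: $0 + $312 + $6,316 = $6,628.

$6,628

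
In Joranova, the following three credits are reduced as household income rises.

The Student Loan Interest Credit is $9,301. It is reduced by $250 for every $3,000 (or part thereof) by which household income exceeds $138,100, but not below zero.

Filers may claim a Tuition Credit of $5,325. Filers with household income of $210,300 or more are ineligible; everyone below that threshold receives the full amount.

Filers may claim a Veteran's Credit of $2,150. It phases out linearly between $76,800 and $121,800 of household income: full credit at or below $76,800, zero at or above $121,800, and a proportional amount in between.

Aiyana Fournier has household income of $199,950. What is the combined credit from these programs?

Student Loan Interest Credit: income exceeds $138,100 by $61,850, which is 21 full-or-partial $3,000 increments; reduction = 21 × $250 = $5,250, leaving $4,051.
Tuition Credit: $199,950 is below the $210,300 cutoff, so the full $5,325 applies.
Veteran's Credit: $199,950 is at or above $121,800, so the credit is $0.
Total: $4,051 + $5,325 + $0 = $9,376.

$9,376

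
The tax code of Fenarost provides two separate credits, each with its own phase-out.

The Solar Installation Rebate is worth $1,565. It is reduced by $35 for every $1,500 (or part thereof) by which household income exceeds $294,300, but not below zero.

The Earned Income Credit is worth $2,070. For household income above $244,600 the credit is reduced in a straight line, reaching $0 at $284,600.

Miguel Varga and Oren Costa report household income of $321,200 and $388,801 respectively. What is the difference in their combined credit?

Miguel ($321,200): Solar Installation Rebate: income exceeds $294,300 by $26,900, which is 18 full-or-partial $1,500 increments; reduction = 18 × $35 = $630, leaving $935. Earned Income Credit: $321,200 is at or above $284,600, so the credit is $0. total $935 + $0 = $935
Oren ($388,801): Solar Installation Rebate: income exceeds $294,300 by $94,501 → 64 increments × $35 = $2,240 ≥ base, so the credit is $0. Earned Income Credit: $388,801 is at or above $284,600, so the credit is $0. total $0 + $0 = $0
Difference: |$935 − $0| = $935.

$935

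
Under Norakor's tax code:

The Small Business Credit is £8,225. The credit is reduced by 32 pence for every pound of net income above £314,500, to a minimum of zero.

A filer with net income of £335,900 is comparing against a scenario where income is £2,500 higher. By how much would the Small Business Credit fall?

At £335,900 — 32% of the £21,400 excess over £314,500 is £6,848; credit = £8,225 − £6,848 = £1,377.
At £338,400 — 32% of the £23,900 excess over £314,500 is £7,648; credit = £8,225 − £7,648 = £577.
Lost: £1,377 − £577 = £800.

£800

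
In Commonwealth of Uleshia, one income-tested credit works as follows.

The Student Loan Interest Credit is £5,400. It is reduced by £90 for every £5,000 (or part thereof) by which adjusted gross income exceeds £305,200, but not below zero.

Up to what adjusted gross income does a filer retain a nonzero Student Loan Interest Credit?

After 59 increments the reduction is 59 × £90 = £5,310, leaving £90; one more increment wipes it out. Increment 59 ends at excess 59 × £5,000 = £295,000, so the highest qualifying income is £305,200 + £295,000 = £600,200.

£600,200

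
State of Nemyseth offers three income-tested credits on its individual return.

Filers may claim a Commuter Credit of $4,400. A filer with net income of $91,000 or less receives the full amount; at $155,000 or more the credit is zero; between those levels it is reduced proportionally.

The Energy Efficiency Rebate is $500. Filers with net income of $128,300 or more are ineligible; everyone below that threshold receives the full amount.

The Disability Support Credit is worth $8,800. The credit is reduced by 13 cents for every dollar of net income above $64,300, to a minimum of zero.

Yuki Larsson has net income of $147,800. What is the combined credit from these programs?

$495

Commuter Credit: $147,800 is $56,800 into a $64,000 phase-out range, leaving 7,200/64,000 of the credit: $4,400 × 7,200/64,000 = $495.
Energy Efficiency Rebate: $147,800 meets or exceeds the $128,300 cutoff, so the credit is $0.
Disability Support Credit: 13% of the $83,500 excess over $64,300 is $10,855 ≥ base, so the credit is $0.
Total: $495 + $0 + $0 = $495.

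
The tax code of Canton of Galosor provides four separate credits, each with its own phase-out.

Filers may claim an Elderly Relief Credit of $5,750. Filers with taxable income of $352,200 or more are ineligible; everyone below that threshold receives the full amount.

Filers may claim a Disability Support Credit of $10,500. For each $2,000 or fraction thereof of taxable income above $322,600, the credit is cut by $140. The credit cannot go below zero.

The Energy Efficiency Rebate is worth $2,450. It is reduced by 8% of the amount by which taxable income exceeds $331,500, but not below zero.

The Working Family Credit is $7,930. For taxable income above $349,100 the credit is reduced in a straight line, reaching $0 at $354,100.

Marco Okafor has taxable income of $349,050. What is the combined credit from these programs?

Elderly Relief Credit: $349,050 is below the $352,200 cutoff, so the full $5,750 applies.
Disability Support Credit: income exceeds $322,600 by $26,450, which is 14 full-or-partial $2,000 increments; reduction = 14 × $140 = $1,960, leaving $8,540.
Energy Efficiency Rebate: 8% of the $17,550 excess over $331,500 is $1,404; credit = $2,450 − $1,404 = $1,046.
Working Family Credit: $349,050 is at or below the $349,100 threshold, so the full $7,930 applies.
Total: $5,750 + $8,540 + $1,046 + $7,930 = $23,266.

$23,266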